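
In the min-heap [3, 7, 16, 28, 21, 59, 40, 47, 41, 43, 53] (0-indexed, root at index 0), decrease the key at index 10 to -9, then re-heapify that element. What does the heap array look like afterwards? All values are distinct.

[-9, 3, 16, 28, 7, 59, 40, 47, 41, 43, 21]

set index 10 from 53 to -9 → [3, 7, 16, 28, 21, 59, 40, 47, 41, 43, -9]
-9 < parent 21 at index 4, swap → [3, 7, 16, 28, -9, 59, 40, 47, 41, 43, 21]
-9 < parent 7 at index 1, swap → [3, -9, 16, 28, 7, 59, 40, 47, 41, 43, 21]
-9 < parent 3 at index 0, swap → [-9, 3, 16, 28, 7, 59, 40, 47, 41, 43, 21]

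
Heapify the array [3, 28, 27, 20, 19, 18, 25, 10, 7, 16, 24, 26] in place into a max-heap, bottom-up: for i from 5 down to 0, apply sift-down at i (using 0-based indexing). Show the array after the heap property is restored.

[28, 24, 27, 20, 19, 26, 25, 10, 7, 16, 3, 18]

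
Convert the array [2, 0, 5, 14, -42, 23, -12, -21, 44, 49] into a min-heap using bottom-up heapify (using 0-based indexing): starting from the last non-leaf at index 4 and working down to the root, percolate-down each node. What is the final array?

[-42, -21, -12, 2, 0, 23, 5, 14, 44, 49]

sift down from index 4: already satisfies heap property
sift down from index 3:
  14 vs smaller child -21 at index 7, swap → [2, 0, 5, -21, -42, 23, -12, 14, 44, 49]
sift down from index 2:
  5 vs smaller child -12 at index 6, swap → [2, 0, -12, -21, -42, 23, 5, 14, 44, 49]
sift down from index 1:
  0 vs smaller child -42 at index 4, swap → [2, -42, -12, -21, 0, 23, 5, 14, 44, 49]
sift down from index 0:
  2 vs smaller child -42 at index 1, swap → [-42, 2, -12, -21, 0, 23, 5, 14, 44, 49]
  2 vs smaller child -21 at index 3, swap → [-42, -21, -12, 2, 0, 23, 5, 14, 44, 49]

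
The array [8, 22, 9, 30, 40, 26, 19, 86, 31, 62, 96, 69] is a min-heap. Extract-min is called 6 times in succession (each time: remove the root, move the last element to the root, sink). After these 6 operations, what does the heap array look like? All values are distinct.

extract-min #1 returns 8:
  remove root 8; move last element 69 to root → [69, 22, 9, 30, 40, 26, 19, 86, 31, 62, 96]
  69 vs smaller child 9 at index 2, swap → [9, 22, 69, 30, 40, 26, 19, 86, 31, 62, 96]
  69 vs smaller child 19 at index 6, swap → [9, 22, 19, 30, 40, 26, 69, 86, 31, 62, 96]
extract-min #2 returns 9:
  remove root 9; move last element 96 to root → [96, 22, 19, 30, 40, 26, 69, 86, 31, 62]
  96 vs smaller child 19 at index 2, swap → [19, 22, 96, 30, 40, 26, 69, 86, 31, 62]
  96 vs smaller child 26 at index 5, swap → [19, 22, 26, 30, 40, 96, 69, 86, 31, 62]
extract-min #3 returns 19:
  remove root 19; move last element 62 to root → [62, 22, 26, 30, 40, 96, 69, 86, 31]
  62 vs smaller child 22 at index 1, swap → [22, 62, 26, 30, 40, 96, 69, 86, 31]
  62 vs smaller child 30 at index 3, swap → [22, 30, 26, 62, 40, 96, 69, 86, 31]
  62 vs smaller child 31 at index 8, swap → [22, 30, 26, 31, 40, 96, 69, 86, 62]
extract-min #4 returns 22:
  remove root 22; move last element 62 to root → [62, 30, 26, 31, 40, 96, 69, 86]
  62 vs smaller child 26 at index 2, swap → [26, 30, 62, 31, 40, 96, 69, 86]
extract-min #5 returns 26:
  remove root 26; move last element 86 to root → [86, 30, 62, 31, 40, 96, 69]
  86 vs smaller child 30 at index 1, swap → [30, 86, 62, 31, 40, 96, 69]
  86 vs smaller child 31 at index 3, swap → [30, 31, 62, 86, 40, 96, 69]
extract-min #6 returns 30:
  remove root 30; move last element 69 to root → [69, 31, 62, 86, 40, 96]
  69 vs smaller child 31 at index 1, swap → [31, 69, 62, 86, 40, 96]
  69 vs smaller child 40 at index 4, swap → [31, 40, 62, 86, 69, 96]

[31, 40, 62, 86, 69, 96]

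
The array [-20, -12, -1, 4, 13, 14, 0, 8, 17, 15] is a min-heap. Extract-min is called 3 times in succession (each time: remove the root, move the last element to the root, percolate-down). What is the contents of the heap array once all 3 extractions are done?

[0, 4, 14, 8, 13, 15, 17]

extract-min #1 returns -20:
  remove root -20; move last element 15 to root → [15, -12, -1, 4, 13, 14, 0, 8, 17]
  15 vs smaller child -12 at index 1, swap → [-12, 15, -1, 4, 13, 14, 0, 8, 17]
  15 vs smaller child 4 at index 3, swap → [-12, 4, -1, 15, 13, 14, 0, 8, 17]
  15 vs smaller child 8 at index 7, swap → [-12, 4, -1, 8, 13, 14, 0, 15, 17]
extract-min #2 returns -12:
  remove root -12; move last element 17 to root → [17, 4, -1, 8, 13, 14, 0, 15]
  17 vs smaller child -1 at index 2, swap → [-1, 4, 17, 8, 13, 14, 0, 15]
  17 vs smaller child 0 at index 6, swap → [-1, 4, 0, 8, 13, 14, 17, 15]
extract-min #3 returns -1:
  remove root -1; move last element 15 to root → [15, 4, 0, 8, 13, 14, 17]
  15 vs smaller child 0 at index 2, swap → [0, 4, 15, 8, 13, 14, 17]
  15 vs smaller child 14 at index 5, swap → [0, 4, 14, 8, 13, 15, 17]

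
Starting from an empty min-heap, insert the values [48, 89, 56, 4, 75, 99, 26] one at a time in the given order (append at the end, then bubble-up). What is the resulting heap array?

Insert 48:
  append 48 at index 0 → [48] (no swap needed)
Insert 89:
  append 89 at index 1 → [48, 89] (no swap needed)
Insert 56:
  append 56 at index 2 → [48, 89, 56] (no swap needed)
Insert 4:
  append 4 at index 3 → [48, 89, 56, 4]
  4 < parent 89 at index 1, swap → [48, 4, 56, 89]
  4 < parent 48 at index 0, swap → [4, 48, 56, 89]
Insert 75:
  append 75 at index 4 → [4, 48, 56, 89, 75] (no swap needed)
Insert 99:
  append 99 at index 5 → [4, 48, 56, 89, 75, 99] (no swap needed)
Insert 26:
  append 26 at index 6 → [4, 48, 56, 89, 75, 99, 26]
  26 < parent 56 at index 2, swap → [4, 48, 26, 89, 75, 99, 56]

[4, 48, 26, 89, 75, 99, 56]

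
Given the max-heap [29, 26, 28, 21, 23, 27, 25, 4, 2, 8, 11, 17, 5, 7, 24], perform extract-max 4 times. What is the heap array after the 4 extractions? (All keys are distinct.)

extract-max #1 returns 29:
  remove root 29; move last element 24 to root → [24, 26, 28, 21, 23, 27, 25, 4, 2, 8, 11, 17, 5, 7]
  24 vs larger child 28 at index 2, swap → [28, 26, 24, 21, 23, 27, 25, 4, 2, 8, 11, 17, 5, 7]
  24 vs larger child 27 at index 5, swap → [28, 26, 27, 21, 23, 24, 25, 4, 2, 8, 11, 17, 5, 7]
extract-max #2 returns 28:
  remove root 28; move last element 7 to root → [7, 26, 27, 21, 23, 24, 25, 4, 2, 8, 11, 17, 5]
  7 vs larger child 27 at index 2, swap → [27, 26, 7, 21, 23, 24, 25, 4, 2, 8, 11, 17, 5]
  7 vs larger child 25 at index 6, swap → [27, 26, 25, 21, 23, 24, 7, 4, 2, 8, 11, 17, 5]
extract-max #3 returns 27:
  remove root 27; move last element 5 to root → [5, 26, 25, 21, 23, 24, 7, 4, 2, 8, 11, 17]
  5 vs larger child 26 at index 1, swap → [26, 5, 25, 21, 23, 24, 7, 4, 2, 8, 11, 17]
  5 vs larger child 23 at index 4, swap → [26, 23, 25, 21, 5, 24, 7, 4, 2, 8, 11, 17]
  5 vs larger child 11 at index 10, swap → [26, 23, 25, 21, 11, 24, 7, 4, 2, 8, 5, 17]
extract-max #4 returns 26:
  remove root 26; move last element 17 to root → [17, 23, 25, 21, 11, 24, 7, 4, 2, 8, 5]
  17 vs larger child 25 at index 2, swap → [25, 23, 17, 21, 11, 24, 7, 4, 2, 8, 5]
  17 vs larger child 24 at index 5, swap → [25, 23, 24, 21, 11, 17, 7, 4, 2, 8, 5]

[25, 23, 24, 21, 11, 17, 7, 4, 2, 8, 5]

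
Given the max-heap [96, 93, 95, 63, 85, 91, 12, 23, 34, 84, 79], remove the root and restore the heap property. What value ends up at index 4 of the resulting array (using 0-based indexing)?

85

remove root 96; move last element 79 to root → [79, 93, 95, 63, 85, 91, 12, 23, 34, 84]
79 vs larger child 95 at index 2, swap → [95, 93, 79, 63, 85, 91, 12, 23, 34, 84]
79 vs larger child 91 at index 5, swap → [95, 93, 91, 63, 85, 79, 12, 23, 34, 84]
resulting array: [95, 93, 91, 63, 85, 79, 12, 23, 34, 84]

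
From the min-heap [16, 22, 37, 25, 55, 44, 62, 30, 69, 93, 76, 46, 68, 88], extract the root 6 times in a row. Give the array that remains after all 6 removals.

[46, 55, 62, 68, 69, 76, 93, 88]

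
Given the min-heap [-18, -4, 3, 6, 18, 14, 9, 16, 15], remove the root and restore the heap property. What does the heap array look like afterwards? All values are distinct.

[-4, 6, 3, 15, 18, 14, 9, 16]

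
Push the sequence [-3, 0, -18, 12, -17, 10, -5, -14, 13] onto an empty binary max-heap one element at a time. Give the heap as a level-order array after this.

Insert -3:
  append -3 at index 0 → [-3] (no swap needed)
Insert 0:
  append 0 at index 1 → [-3, 0]
  0 > parent -3 at index 0, swap → [0, -3]
Insert -18:
  append -18 at index 2 → [0, -3, -18] (no swap needed)
Insert 12:
  append 12 at index 3 → [0, -3, -18, 12]
  12 > parent -3 at index 1, swap → [0, 12, -18, -3]
  12 > parent 0 at index 0, swap → [12, 0, -18, -3]
Insert -17:
  append -17 at index 4 → [12, 0, -18, -3, -17] (no swap needed)
Insert 10:
  append 10 at index 5 → [12, 0, -18, -3, -17, 10]
  10 > parent -18 at index 2, swap → [12, 0, 10, -3, -17, -18]
Insert -5:
  append -5 at index 6 → [12, 0, 10, -3, -17, -18, -5] (no swap needed)
Insert -14:
  append -14 at index 7 → [12, 0, 10, -3, -17, -18, -5, -14] (no swap needed)
Insert 13:
  append 13 at index 8 → [12, 0, 10, -3, -17, -18, -5, -14, 13]
  13 > parent -3 at index 3, swap → [12, 0, 10, 13, -17, -18, -5, -14, -3]
  13 > parent 0 at index 1, swap → [12, 13, 10, 0, -17, -18, -5, -14, -3]
  13 > parent 12 at index 0, swap → [13, 12, 10, 0, -17, -18, -5, -14, -3]

[13, 12, 10, 0, -17, -18, -5, -14, -3]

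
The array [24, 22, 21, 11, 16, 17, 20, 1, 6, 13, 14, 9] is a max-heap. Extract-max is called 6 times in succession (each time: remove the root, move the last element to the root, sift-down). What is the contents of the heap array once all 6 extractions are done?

extract-max #1 returns 24:
  remove root 24; move last element 9 to root → [9, 22, 21, 11, 16, 17, 20, 1, 6, 13, 14]
  9 vs larger child 22 at index 1, swap → [22, 9, 21, 11, 16, 17, 20, 1, 6, 13, 14]
  9 vs larger child 16 at index 4, swap → [22, 16, 21, 11, 9, 17, 20, 1, 6, 13, 14]
  9 vs larger child 14 at index 10, swap → [22, 16, 21, 11, 14, 17, 20, 1, 6, 13, 9]
extract-max #2 returns 22:
  remove root 22; move last element 9 to root → [9, 16, 21, 11, 14, 17, 20, 1, 6, 13]
  9 vs larger child 21 at index 2, swap → [21, 16, 9, 11, 14, 17, 20, 1, 6, 13]
  9 vs larger child 20 at index 6, swap → [21, 16, 20, 11, 14, 17, 9, 1, 6, 13]
extract-max #3 returns 21:
  remove root 21; move last element 13 to root → [13, 16, 20, 11, 14, 17, 9, 1, 6]
  13 vs larger child 20 at index 2, swap → [20, 16, 13, 11, 14, 17, 9, 1, 6]
  13 vs larger child 17 at index 5, swap → [20, 16, 17, 11, 14, 13, 9, 1, 6]
extract-max #4 returns 20:
  remove root 20; move last element 6 to root → [6, 16, 17, 11, 14, 13, 9, 1]
  6 vs larger child 17 at index 2, swap → [17, 16, 6, 11, 14, 13, 9, 1]
  6 vs larger child 13 at index 5, swap → [17, 16, 13, 11, 14, 6, 9, 1]
extract-max #5 returns 17:
  remove root 17; move last element 1 to root → [1, 16, 13, 11, 14, 6, 9]
  1 vs larger child 16 at index 1, swap → [16, 1, 13, 11, 14, 6, 9]
  1 vs larger child 14 at index 4, swap → [16, 14, 13, 11, 1, 6, 9]
extract-max #6 returns 16:
  remove root 16; move last element 9 to root → [9, 14, 13, 11, 1, 6]
  9 vs larger child 14 at index 1, swap → [14, 9, 13, 11, 1, 6]
  9 vs larger child 11 at index 3, swap → [14, 11, 13, 9, 1, 6]

[14, 11, 13, 9, 1, 6]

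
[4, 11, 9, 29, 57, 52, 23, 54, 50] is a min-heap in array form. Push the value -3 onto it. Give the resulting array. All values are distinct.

[-3, 4, 9, 29, 11, 52, 23, 54, 50, 57]

append -3 at index 9 → [4, 11, 9, 29, 57, 52, 23, 54, 50, -3]
-3 < parent 57 at index 4, swap → [4, 11, 9, 29, -3, 52, 23, 54, 50, 57]
-3 < parent 11 at index 1, swap → [4, -3, 9, 29, 11, 52, 23, 54, 50, 57]
-3 < parent 4 at index 0, swap → [-3, 4, 9, 29, 11, 52, 23, 54, 50, 57]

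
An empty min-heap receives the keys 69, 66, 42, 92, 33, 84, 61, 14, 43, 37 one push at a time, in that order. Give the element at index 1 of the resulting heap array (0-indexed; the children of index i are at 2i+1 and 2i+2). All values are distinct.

33

Insert 69:
  append 69 at index 0 → [69] (no swap needed)
Insert 66:
  append 66 at index 1 → [69, 66]
  66 < parent 69 at index 0, swap → [66, 69]
Insert 42:
  append 42 at index 2 → [66, 69, 42]
  42 < parent 66 at index 0, swap → [42, 69, 66]
Insert 92:
  append 92 at index 3 → [42, 69, 66, 92] (no swap needed)
Insert 33:
  append 33 at index 4 → [42, 69, 66, 92, 33]
  33 < parent 69 at index 1, swap → [42, 33, 66, 92, 69]
  33 < parent 42 at index 0, swap → [33, 42, 66, 92, 69]
Insert 84:
  append 84 at index 5 → [33, 42, 66, 92, 69, 84] (no swap needed)
Insert 61:
  append 61 at index 6 → [33, 42, 66, 92, 69, 84, 61]
  61 < parent 66 at index 2, swap → [33, 42, 61, 92, 69, 84, 66]
Insert 14:
  append 14 at index 7 → [33, 42, 61, 92, 69, 84, 66, 14]
  14 < parent 92 at index 3, swap → [33, 42, 61, 14, 69, 84, 66, 92]
  14 < parent 42 at index 1, swap → [33, 14, 61, 42, 69, 84, 66, 92]
  14 < parent 33 at index 0, swap → [14, 33, 61, 42, 69, 84, 66, 92]
Insert 43:
  append 43 at index 8 → [14, 33, 61, 42, 69, 84, 66, 92, 43] (no swap needed)
Insert 37:
  append 37 at index 9 → [14, 33, 61, 42, 69, 84, 66, 92, 43, 37]
  37 < parent 69 at index 4, swap → [14, 33, 61, 42, 37, 84, 66, 92, 43, 69]
resulting array: [14, 33, 61, 42, 37, 84, 66, 92, 43, 69]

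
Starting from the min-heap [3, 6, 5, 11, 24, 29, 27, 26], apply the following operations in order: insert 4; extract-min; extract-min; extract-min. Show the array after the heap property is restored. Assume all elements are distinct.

insert 4:
  append 4 at index 8 → [3, 6, 5, 11, 24, 29, 27, 26, 4]
  4 < parent 11 at index 3, swap → [3, 6, 5, 4, 24, 29, 27, 26, 11]
  4 < parent 6 at index 1, swap → [3, 4, 5, 6, 24, 29, 27, 26, 11]
extract-min → returns 3:
  remove root 3; move last element 11 to root → [11, 4, 5, 6, 24, 29, 27, 26]
  11 vs smaller child 4 at index 1, swap → [4, 11, 5, 6, 24, 29, 27, 26]
  11 vs smaller child 6 at index 3, swap → [4, 6, 5, 11, 24, 29, 27, 26]
extract-min → returns 4:
  remove root 4; move last element 26 to root → [26, 6, 5, 11, 24, 29, 27]
  26 vs smaller child 5 at index 2, swap → [5, 6, 26, 11, 24, 29, 27]
extract-min → returns 5:
  remove root 5; move last element 27 to root → [27, 6, 26, 11, 24, 29]
  27 vs smaller child 6 at index 1, swap → [6, 27, 26, 11, 24, 29]
  27 vs smaller child 11 at index 3, swap → [6, 11, 26, 27, 24, 29]

[6, 11, 26, 27, 24, 29]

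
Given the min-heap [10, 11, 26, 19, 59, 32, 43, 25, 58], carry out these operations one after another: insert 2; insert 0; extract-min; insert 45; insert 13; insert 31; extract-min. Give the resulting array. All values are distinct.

insert 2:
  append 2 at index 9 → [10, 11, 26, 19, 59, 32, 43, 25, 58, 2]
  2 < parent 59 at index 4, swap → [10, 11, 26, 19, 2, 32, 43, 25, 58, 59]
  2 < parent 11 at index 1, swap → [10, 2, 26, 19, 11, 32, 43, 25, 58, 59]
  2 < parent 10 at index 0, swap → [2, 10, 26, 19, 11, 32, 43, 25, 58, 59]
insert 0:
  append 0 at index 10 → [2, 10, 26, 19, 11, 32, 43, 25, 58, 59, 0]
  0 < parent 11 at index 4, swap → [2, 10, 26, 19, 0, 32, 43, 25, 58, 59, 11]
  0 < parent 10 at index 1, swap → [2, 0, 26, 19, 10, 32, 43, 25, 58, 59, 11]
  0 < parent 2 at index 0, swap → [0, 2, 26, 19, 10, 32, 43, 25, 58, 59, 11]
extract-min → returns 0:
  remove root 0; move last element 11 to root → [11, 2, 26, 19, 10, 32, 43, 25, 58, 59]
  11 vs smaller child 2 at index 1, swap → [2, 11, 26, 19, 10, 32, 43, 25, 58, 59]
  11 vs smaller child 10 at index 4, swap → [2, 10, 26, 19, 11, 32, 43, 25, 58, 59]
insert 45:
  append 45 at index 10 → [2, 10, 26, 19, 11, 32, 43, 25, 58, 59, 45] (no swap needed)
insert 13:
  append 13 at index 11 → [2, 10, 26, 19, 11, 32, 43, 25, 58, 59, 45, 13]
  13 < parent 32 at index 5, swap → [2, 10, 26, 19, 11, 13, 43, 25, 58, 59, 45, 32]
  13 < parent 26 at index 2, swap → [2, 10, 13, 19, 11, 26, 43, 25, 58, 59, 45, 32]
insert 31:
  append 31 at index 12 → [2, 10, 13, 19, 11, 26, 43, 25, 58, 59, 45, 32, 31] (no swap needed)
extract-min → returns 2:
  remove root 2; move last element 31 to root → [31, 10, 13, 19, 11, 26, 43, 25, 58, 59, 45, 32]
  31 vs smaller child 10 at index 1, swap → [10, 31, 13, 19, 11, 26, 43, 25, 58, 59, 45, 32]
  31 vs smaller child 11 at index 4, swap → [10, 11, 13, 19, 31, 26, 43, 25, 58, 59, 45, 32]

[10, 11, 13, 19, 31, 26, 43, 25, 58, 59, 45, 32]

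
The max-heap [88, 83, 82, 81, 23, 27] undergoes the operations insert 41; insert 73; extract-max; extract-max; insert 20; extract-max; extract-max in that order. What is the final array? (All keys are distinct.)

insert 41:
  append 41 at index 6 → [88, 83, 82, 81, 23, 27, 41] (no swap needed)
insert 73:
  append 73 at index 7 → [88, 83, 82, 81, 23, 27, 41, 73] (no swap needed)
extract-max → returns 88:
  remove root 88; move last element 73 to root → [73, 83, 82, 81, 23, 27, 41]
  73 vs larger child 83 at index 1, swap → [83, 73, 82, 81, 23, 27, 41]
  73 vs larger child 81 at index 3, swap → [83, 81, 82, 73, 23, 27, 41]
extract-max → returns 83:
  remove root 83; move last element 41 to root → [41, 81, 82, 73, 23, 27]
  41 vs larger child 82 at index 2, swap → [82, 81, 41, 73, 23, 27]
insert 20:
  append 20 at index 6 → [82, 81, 41, 73, 23, 27, 20] (no swap needed)
extract-max → returns 82:
  remove root 82; move last element 20 to root → [20, 81, 41, 73, 23, 27]
  20 vs larger child 81 at index 1, swap → [81, 20, 41, 73, 23, 27]
  20 vs larger child 73 at index 3, swap → [81, 73, 41, 20, 23, 27]
extract-max → returns 81:
  remove root 81; move last element 27 to root → [27, 73, 41, 20, 23]
  27 vs larger child 73 at index 1, swap → [73, 27, 41, 20, 23]

[73, 27, 41, 20, 23]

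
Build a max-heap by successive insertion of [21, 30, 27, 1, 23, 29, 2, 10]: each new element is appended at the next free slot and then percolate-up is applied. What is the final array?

[30, 23, 29, 10, 21, 27, 2, 1]

Insert 21:
  append 21 at index 0 → [21] (no swap needed)
Insert 30:
  append 30 at index 1 → [21, 30]
  30 > parent 21 at index 0, swap → [30, 21]
Insert 27:
  append 27 at index 2 → [30, 21, 27] (no swap needed)
Insert 1:
  append 1 at index 3 → [30, 21, 27, 1] (no swap needed)
Insert 23:
  append 23 at index 4 → [30, 21, 27, 1, 23]
  23 > parent 21 at index 1, swap → [30, 23, 27, 1, 21]
Insert 29:
  append 29 at index 5 → [30, 23, 27, 1, 21, 29]
  29 > parent 27 at index 2, swap → [30, 23, 29, 1, 21, 27]
Insert 2:
  append 2 at index 6 → [30, 23, 29, 1, 21, 27, 2] (no swap needed)
Insert 10:
  append 10 at index 7 → [30, 23, 29, 1, 21, 27, 2, 10]
  10 > parent 1 at index 3, swap → [30, 23, 29, 10, 21, 27, 2, 1]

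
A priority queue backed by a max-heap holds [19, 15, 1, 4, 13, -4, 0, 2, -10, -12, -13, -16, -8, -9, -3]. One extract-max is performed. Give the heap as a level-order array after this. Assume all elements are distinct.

[15, 13, 1, 4, -3, -4, 0, 2, -10, -12, -13, -16, -8, -9]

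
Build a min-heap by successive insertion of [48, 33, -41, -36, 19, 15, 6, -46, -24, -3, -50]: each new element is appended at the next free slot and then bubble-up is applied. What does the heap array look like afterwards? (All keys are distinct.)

Insert 48:
  append 48 at index 0 → [48] (no swap needed)
Insert 33:
  append 33 at index 1 → [48, 33]
  33 < parent 48 at index 0, swap → [33, 48]
Insert -41:
  append -41 at index 2 → [33, 48, -41]
  -41 < parent 33 at index 0, swap → [-41, 48, 33]
Insert -36:
  append -36 at index 3 → [-41, 48, 33, -36]
  -36 < parent 48 at index 1, swap → [-41, -36, 33, 48]
Insert 19:
  append 19 at index 4 → [-41, -36, 33, 48, 19] (no swap needed)
Insert 15:
  append 15 at index 5 → [-41, -36, 33, 48, 19, 15]
  15 < parent 33 at index 2, swap → [-41, -36, 15, 48, 19, 33]
Insert 6:
  append 6 at index 6 → [-41, -36, 15, 48, 19, 33, 6]
  6 < parent 15 at index 2, swap → [-41, -36, 6, 48, 19, 33, 15]
Insert -46:
  append -46 at index 7 → [-41, -36, 6, 48, 19, 33, 15, -46]
  -46 < parent 48 at index 3, swap → [-41, -36, 6, -46, 19, 33, 15, 48]
  -46 < parent -36 at index 1, swap → [-41, -46, 6, -36, 19, 33, 15, 48]
  -46 < parent -41 at index 0, swap → [-46, -41, 6, -36, 19, 33, 15, 48]
Insert -24:
  append -24 at index 8 → [-46, -41, 6, -36, 19, 33, 15, 48, -24] (no swap needed)
Insert -3:
  append -3 at index 9 → [-46, -41, 6, -36, 19, 33, 15, 48, -24, -3]
  -3 < parent 19 at index 4, swap → [-46, -41, 6, -36, -3, 33, 15, 48, -24, 19]
Insert -50:
  append -50 at index 10 → [-46, -41, 6, -36, -3, 33, 15, 48, -24, 19, -50]
  -50 < parent -3 at index 4, swap → [-46, -41, 6, -36, -50, 33, 15, 48, -24, 19, -3]
  -50 < parent -41 at index 1, swap → [-46, -50, 6, -36, -41, 33, 15, 48, -24, 19, -3]
  -50 < parent -46 at index 0, swap → [-50, -46, 6, -36, -41, 33, 15, 48, -24, 19, -3]

[-50, -46, 6, -36, -41, 33, 15, 48, -24, 19, -3]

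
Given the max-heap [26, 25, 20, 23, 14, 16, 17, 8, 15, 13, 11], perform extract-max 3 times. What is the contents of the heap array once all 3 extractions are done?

[20, 15, 17, 13, 14, 16, 11, 8]

extract-max #1 returns 26:
  remove root 26; move last element 11 to root → [11, 25, 20, 23, 14, 16, 17, 8, 15, 13]
  11 vs larger child 25 at index 1, swap → [25, 11, 20, 23, 14, 16, 17, 8, 15, 13]
  11 vs larger child 23 at index 3, swap → [25, 23, 20, 11, 14, 16, 17, 8, 15, 13]
  11 vs larger child 15 at index 8, swap → [25, 23, 20, 15, 14, 16, 17, 8, 11, 13]
extract-max #2 returns 25:
  remove root 25; move last element 13 to root → [13, 23, 20, 15, 14, 16, 17, 8, 11]
  13 vs larger child 23 at index 1, swap → [23, 13, 20, 15, 14, 16, 17, 8, 11]
  13 vs larger child 15 at index 3, swap → [23, 15, 20, 13, 14, 16, 17, 8, 11]
extract-max #3 returns 23:
  remove root 23; move last element 11 to root → [11, 15, 20, 13, 14, 16, 17, 8]
  11 vs larger child 20 at index 2, swap → [20, 15, 11, 13, 14, 16, 17, 8]
  11 vs larger child 17 at index 6, swap → [20, 15, 17, 13, 14, 16, 11, 8]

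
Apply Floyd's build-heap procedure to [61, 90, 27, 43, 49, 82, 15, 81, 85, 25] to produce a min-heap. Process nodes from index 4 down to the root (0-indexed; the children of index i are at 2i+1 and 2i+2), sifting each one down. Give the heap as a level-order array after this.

[15, 25, 27, 43, 49, 82, 61, 81, 85, 90]

sift down from index 4:
  49 vs only child 25 at index 9, swap → [61, 90, 27, 43, 25, 82, 15, 81, 85, 49]
sift down from index 3: already satisfies heap property
sift down from index 2:
  27 vs smaller child 15 at index 6, swap → [61, 90, 15, 43, 25, 82, 27, 81, 85, 49]
sift down from index 1:
  90 vs smaller child 25 at index 4, swap → [61, 25, 15, 43, 90, 82, 27, 81, 85, 49]
  90 vs only child 49 at index 9, swap → [61, 25, 15, 43, 49, 82, 27, 81, 85, 90]
sift down from index 0:
  61 vs smaller child 15 at index 2, swap → [15, 25, 61, 43, 49, 82, 27, 81, 85, 90]
  61 vs smaller child 27 at index 6, swap → [15, 25, 27, 43, 49, 82, 61, 81, 85, 90]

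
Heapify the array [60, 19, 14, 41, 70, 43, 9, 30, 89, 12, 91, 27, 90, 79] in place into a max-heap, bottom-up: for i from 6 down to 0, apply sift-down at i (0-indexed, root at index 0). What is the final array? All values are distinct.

[91, 89, 90, 60, 70, 43, 79, 30, 41, 12, 19, 27, 14, 9]

sift down from index 6:
  9 vs only child 79 at index 13, swap → [60, 19, 14, 41, 70, 43, 79, 30, 89, 12, 91, 27, 90, 9]
sift down from index 5:
  43 vs larger child 90 at index 12, swap → [60, 19, 14, 41, 70, 90, 79, 30, 89, 12, 91, 27, 43, 9]
sift down from index 4:
  70 vs larger child 91 at index 10, swap → [60, 19, 14, 41, 91, 90, 79, 30, 89, 12, 70, 27, 43, 9]
sift down from index 3:
  41 vs larger child 89 at index 8, swap → [60, 19, 14, 89, 91, 90, 79, 30, 41, 12, 70, 27, 43, 9]
sift down from index 2:
  14 vs larger child 90 at index 5, swap → [60, 19, 90, 89, 91, 14, 79, 30, 41, 12, 70, 27, 43, 9]
  14 vs larger child 43 at index 12, swap → [60, 19, 90, 89, 91, 43, 79, 30, 41, 12, 70, 27, 14, 9]
sift down from index 1:
  19 vs larger child 91 at index 4, swap → [60, 91, 90, 89, 19, 43, 79, 30, 41, 12, 70, 27, 14, 9]
  19 vs larger child 70 at index 10, swap → [60, 91, 90, 89, 70, 43, 79, 30, 41, 12, 19, 27, 14, 9]
sift down from index 0:
  60 vs larger child 91 at index 1, swap → [91, 60, 90, 89, 70, 43, 79, 30, 41, 12, 19, 27, 14, 9]
  60 vs larger child 89 at index 3, swap → [91, 89, 90, 60, 70, 43, 79, 30, 41, 12, 19, 27, 14, 9]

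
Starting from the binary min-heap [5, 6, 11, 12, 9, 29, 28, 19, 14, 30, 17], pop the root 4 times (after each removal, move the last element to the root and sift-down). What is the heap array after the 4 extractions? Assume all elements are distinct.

extract-min #1 returns 5:
  remove root 5; move last element 17 to root → [17, 6, 11, 12, 9, 29, 28, 19, 14, 30]
  17 vs smaller child 6 at index 1, swap → [6, 17, 11, 12, 9, 29, 28, 19, 14, 30]
  17 vs smaller child 9 at index 4, swap → [6, 9, 11, 12, 17, 29, 28, 19, 14, 30]
extract-min #2 returns 6:
  remove root 6; move last element 30 to root → [30, 9, 11, 12, 17, 29, 28, 19, 14]
  30 vs smaller child 9 at index 1, swap → [9, 30, 11, 12, 17, 29, 28, 19, 14]
  30 vs smaller child 12 at index 3, swap → [9, 12, 11, 30, 17, 29, 28, 19, 14]
  30 vs smaller child 14 at index 8, swap → [9, 12, 11, 14, 17, 29, 28, 19, 30]
extract-min #3 returns 9:
  remove root 9; move last element 30 to root → [30, 12, 11, 14, 17, 29, 28, 19]
  30 vs smaller child 11 at index 2, swap → [11, 12, 30, 14, 17, 29, 28, 19]
  30 vs smaller child 28 at index 6, swap → [11, 12, 28, 14, 17, 29, 30, 19]
extract-min #4 returns 11:
  remove root 11; move last element 19 to root → [19, 12, 28, 14, 17, 29, 30]
  19 vs smaller child 12 at index 1, swap → [12, 19, 28, 14, 17, 29, 30]
  19 vs smaller child 14 at index 3, swap → [12, 14, 28, 19, 17, 29, 30]

[12, 14, 28, 19, 17, 29, 30]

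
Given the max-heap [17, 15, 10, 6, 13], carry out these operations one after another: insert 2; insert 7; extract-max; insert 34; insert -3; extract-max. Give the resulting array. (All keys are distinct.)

[15, 13, 10, 6, 7, 2, -3]

insert 2:
  append 2 at index 5 → [17, 15, 10, 6, 13, 2] (no swap needed)
insert 7:
  append 7 at index 6 → [17, 15, 10, 6, 13, 2, 7] (no swap needed)
extract-max → returns 17:
  remove root 17; move last element 7 to root → [7, 15, 10, 6, 13, 2]
  7 vs larger child 15 at index 1, swap → [15, 7, 10, 6, 13, 2]
  7 vs larger child 13 at index 4, swap → [15, 13, 10, 6, 7, 2]
insert 34:
  append 34 at index 6 → [15, 13, 10, 6, 7, 2, 34]
  34 > parent 10 at index 2, swap → [15, 13, 34, 6, 7, 2, 10]
  34 > parent 15 at index 0, swap → [34, 13, 15, 6, 7, 2, 10]
insert -3:
  append -3 at index 7 → [34, 13, 15, 6, 7, 2, 10, -3] (no swap needed)
extract-max → returns 34:
  remove root 34; move last element -3 to root → [-3, 13, 15, 6, 7, 2, 10]
  -3 vs larger child 15 at index 2, swap → [15, 13, -3, 6, 7, 2, 10]
  -3 vs larger child 10 at index 6, swap → [15, 13, 10, 6, 7, 2, -3]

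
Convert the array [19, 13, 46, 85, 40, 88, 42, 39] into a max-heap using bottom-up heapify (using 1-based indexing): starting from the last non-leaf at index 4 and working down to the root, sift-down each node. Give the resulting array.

sift down from index 4: already satisfies heap property
sift down from index 3:
  46 vs larger child 88 at index 6, swap → [19, 13, 88, 85, 40, 46, 42, 39]
sift down from index 2:
  13 vs larger child 85 at index 4, swap → [19, 85, 88, 13, 40, 46, 42, 39]
  13 vs only child 39 at index 8, swap → [19, 85, 88, 39, 40, 46, 42, 13]
sift down from index 1:
  19 vs larger child 88 at index 3, swap → [88, 85, 19, 39, 40, 46, 42, 13]
  19 vs larger child 46 at index 6, swap → [88, 85, 46, 39, 40, 19, 42, 13]

[88, 85, 46, 39, 40, 19, 42, 13]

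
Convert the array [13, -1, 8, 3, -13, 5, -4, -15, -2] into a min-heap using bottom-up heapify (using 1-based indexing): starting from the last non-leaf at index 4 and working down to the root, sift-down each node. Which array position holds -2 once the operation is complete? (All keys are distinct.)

4

sift down from index 4:
  3 vs smaller child -15 at index 8, swap → [13, -1, 8, -15, -13, 5, -4, 3, -2]
sift down from index 3:
  8 vs smaller child -4 at index 7, swap → [13, -1, -4, -15, -13, 5, 8, 3, -2]
sift down from index 2:
  -1 vs smaller child -15 at index 4, swap → [13, -15, -4, -1, -13, 5, 8, 3, -2]
  -1 vs smaller child -2 at index 9, swap → [13, -15, -4, -2, -13, 5, 8, 3, -1]
sift down from index 1:
  13 vs smaller child -15 at index 2, swap → [-15, 13, -4, -2, -13, 5, 8, 3, -1]
  13 vs smaller child -13 at index 5, swap → [-15, -13, -4, -2, 13, 5, 8, 3, -1]
resulting array: [-15, -13, -4, -2, 13, 5, 8, 3, -1]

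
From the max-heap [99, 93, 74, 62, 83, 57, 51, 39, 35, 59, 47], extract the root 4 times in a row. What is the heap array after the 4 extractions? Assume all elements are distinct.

extract-max #1 returns 99:
  remove root 99; move last element 47 to root → [47, 93, 74, 62, 83, 57, 51, 39, 35, 59]
  47 vs larger child 93 at index 1, swap → [93, 47, 74, 62, 83, 57, 51, 39, 35, 59]
  47 vs larger child 83 at index 4, swap → [93, 83, 74, 62, 47, 57, 51, 39, 35, 59]
  47 vs only child 59 at index 9, swap → [93, 83, 74, 62, 59, 57, 51, 39, 35, 47]
extract-max #2 returns 93:
  remove root 93; move last element 47 to root → [47, 83, 74, 62, 59, 57, 51, 39, 35]
  47 vs larger child 83 at index 1, swap → [83, 47, 74, 62, 59, 57, 51, 39, 35]
  47 vs larger child 62 at index 3, swap → [83, 62, 74, 47, 59, 57, 51, 39, 35]
extract-max #3 returns 83:
  remove root 83; move last element 35 to root → [35, 62, 74, 47, 59, 57, 51, 39]
  35 vs larger child 74 at index 2, swap → [74, 62, 35, 47, 59, 57, 51, 39]
  35 vs larger child 57 at index 5, swap → [74, 62, 57, 47, 59, 35, 51, 39]
extract-max #4 returns 74:
  remove root 74; move last element 39 to root → [39, 62, 57, 47, 59, 35, 51]
  39 vs larger child 62 at index 1, swap → [62, 39, 57, 47, 59, 35, 51]
  39 vs larger child 59 at index 4, swap → [62, 59, 57, 47, 39, 35, 51]

[62, 59, 57, 47, 39, 35, 51]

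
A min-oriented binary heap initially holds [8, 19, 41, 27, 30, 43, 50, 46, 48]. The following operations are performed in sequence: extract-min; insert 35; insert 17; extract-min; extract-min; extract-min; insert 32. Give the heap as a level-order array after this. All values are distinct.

extract-min → returns 8:
  remove root 8; move last element 48 to root → [48, 19, 41, 27, 30, 43, 50, 46]
  48 vs smaller child 19 at index 1, swap → [19, 48, 41, 27, 30, 43, 50, 46]
  48 vs smaller child 27 at index 3, swap → [19, 27, 41, 48, 30, 43, 50, 46]
  48 vs only child 46 at index 7, swap → [19, 27, 41, 46, 30, 43, 50, 48]
insert 35:
  append 35 at index 8 → [19, 27, 41, 46, 30, 43, 50, 48, 35]
  35 < parent 46 at index 3, swap → [19, 27, 41, 35, 30, 43, 50, 48, 46]
insert 17:
  append 17 at index 9 → [19, 27, 41, 35, 30, 43, 50, 48, 46, 17]
  17 < parent 30 at index 4, swap → [19, 27, 41, 35, 17, 43, 50, 48, 46, 30]
  17 < parent 27 at index 1, swap → [19, 17, 41, 35, 27, 43, 50, 48, 46, 30]
  17 < parent 19 at index 0, swap → [17, 19, 41, 35, 27, 43, 50, 48, 46, 30]
extract-min → returns 17:
  remove root 17; move last element 30 to root → [30, 19, 41, 35, 27, 43, 50, 48, 46]
  30 vs smaller child 19 at index 1, swap → [19, 30, 41, 35, 27, 43, 50, 48, 46]
  30 vs smaller child 27 at index 4, swap → [19, 27, 41, 35, 30, 43, 50, 48, 46]
extract-min → returns 19:
  remove root 19; move last element 46 to root → [46, 27, 41, 35, 30, 43, 50, 48]
  46 vs smaller child 27 at index 1, swap → [27, 46, 41, 35, 30, 43, 50, 48]
  46 vs smaller child 30 at index 4, swap → [27, 30, 41, 35, 46, 43, 50, 48]
extract-min → returns 27:
  remove root 27; move last element 48 to root → [48, 30, 41, 35, 46, 43, 50]
  48 vs smaller child 30 at index 1, swap → [30, 48, 41, 35, 46, 43, 50]
  48 vs smaller child 35 at index 3, swap → [30, 35, 41, 48, 46, 43, 50]
insert 32:
  append 32 at index 7 → [30, 35, 41, 48, 46, 43, 50, 32]
  32 < parent 48 at index 3, swap → [30, 35, 41, 32, 46, 43, 50, 48]
  32 < parent 35 at index 1, swap → [30, 32, 41, 35, 46, 43, 50, 48]

[30, 32, 41, 35, 46, 43, 50, 48]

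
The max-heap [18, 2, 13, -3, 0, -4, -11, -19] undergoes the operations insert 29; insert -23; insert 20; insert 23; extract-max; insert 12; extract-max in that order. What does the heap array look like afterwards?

[20, 18, 13, 2, 0, 12, -11, -19, -3, -23, -4]

insert 29:
  append 29 at index 8 → [18, 2, 13, -3, 0, -4, -11, -19, 29]
  29 > parent -3 at index 3, swap → [18, 2, 13, 29, 0, -4, -11, -19, -3]
  29 > parent 2 at index 1, swap → [18, 29, 13, 2, 0, -4, -11, -19, -3]
  29 > parent 18 at index 0, swap → [29, 18, 13, 2, 0, -4, -11, -19, -3]
insert -23:
  append -23 at index 9 → [29, 18, 13, 2, 0, -4, -11, -19, -3, -23] (no swap needed)
insert 20:
  append 20 at index 10 → [29, 18, 13, 2, 0, -4, -11, -19, -3, -23, 20]
  20 > parent 0 at index 4, swap → [29, 18, 13, 2, 20, -4, -11, -19, -3, -23, 0]
  20 > parent 18 at index 1, swap → [29, 20, 13, 2, 18, -4, -11, -19, -3, -23, 0]
insert 23:
  append 23 at index 11 → [29, 20, 13, 2, 18, -4, -11, -19, -3, -23, 0, 23]
  23 > parent -4 at index 5, swap → [29, 20, 13, 2, 18, 23, -11, -19, -3, -23, 0, -4]
  23 > parent 13 at index 2, swap → [29, 20, 23, 2, 18, 13, -11, -19, -3, -23, 0, -4]
extract-max → returns 29:
  remove root 29; move last element -4 to root → [-4, 20, 23, 2, 18, 13, -11, -19, -3, -23, 0]
  -4 vs larger child 23 at index 2, swap → [23, 20, -4, 2, 18, 13, -11, -19, -3, -23, 0]
  -4 vs larger child 13 at index 5, swap → [23, 20, 13, 2, 18, -4, -11, -19, -3, -23, 0]
insert 12:
  append 12 at index 11 → [23, 20, 13, 2, 18, -4, -11, -19, -3, -23, 0, 12]
  12 > parent -4 at index 5, swap → [23, 20, 13, 2, 18, 12, -11, -19, -3, -23, 0, -4]
extract-max → returns 23:
  remove root 23; move last element -4 to root → [-4, 20, 13, 2, 18, 12, -11, -19, -3, -23, 0]
  -4 vs larger child 20 at index 1, swap → [20, -4, 13, 2, 18, 12, -11, -19, -3, -23, 0]
  -4 vs larger child 18 at index 4, swap → [20, 18, 13, 2, -4, 12, -11, -19, -3, -23, 0]
  -4 vs larger child 0 at index 10, swap → [20, 18, 13, 2, 0, 12, -11, -19, -3, -23, -4]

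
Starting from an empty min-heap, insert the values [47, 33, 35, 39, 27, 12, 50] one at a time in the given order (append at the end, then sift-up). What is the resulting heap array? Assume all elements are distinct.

Insert 47:
  append 47 at index 0 → [47] (no swap needed)
Insert 33:
  append 33 at index 1 → [47, 33]
  33 < parent 47 at index 0, swap → [33, 47]
Insert 35:
  append 35 at index 2 → [33, 47, 35] (no swap needed)
Insert 39:
  append 39 at index 3 → [33, 47, 35, 39]
  39 < parent 47 at index 1, swap → [33, 39, 35, 47]
Insert 27:
  append 27 at index 4 → [33, 39, 35, 47, 27]
  27 < parent 39 at index 1, swap → [33, 27, 35, 47, 39]
  27 < parent 33 at index 0, swap → [27, 33, 35, 47, 39]
Insert 12:
  append 12 at index 5 → [27, 33, 35, 47, 39, 12]
  12 < parent 35 at index 2, swap → [27, 33, 12, 47, 39, 35]
  12 < parent 27 at index 0, swap → [12, 33, 27, 47, 39, 35]
Insert 50:
  append 50 at index 6 → [12, 33, 27, 47, 39, 35, 50] (no swap needed)

[12, 33, 27, 47, 39, 35, 50]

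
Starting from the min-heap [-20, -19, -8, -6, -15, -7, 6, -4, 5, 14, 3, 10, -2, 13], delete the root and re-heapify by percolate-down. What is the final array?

[-19, -15, -8, -6, 3, -7, 6, -4, 5, 14, 13, 10, -2]

remove root -20; move last element 13 to root → [13, -19, -8, -6, -15, -7, 6, -4, 5, 14, 3, 10, -2]
13 vs smaller child -19 at index 1, swap → [-19, 13, -8, -6, -15, -7, 6, -4, 5, 14, 3, 10, -2]
13 vs smaller child -15 at index 4, swap → [-19, -15, -8, -6, 13, -7, 6, -4, 5, 14, 3, 10, -2]
13 vs smaller child 3 at index 10, swap → [-19, -15, -8, -6, 3, -7, 6, -4, 5, 14, 13, 10, -2]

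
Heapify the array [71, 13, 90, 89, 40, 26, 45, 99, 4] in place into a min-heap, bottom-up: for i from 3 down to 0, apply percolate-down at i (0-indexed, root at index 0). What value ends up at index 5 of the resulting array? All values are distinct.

90

sift down from index 3:
  89 vs smaller child 4 at index 8, swap → [71, 13, 90, 4, 40, 26, 45, 99, 89]
sift down from index 2:
  90 vs smaller child 26 at index 5, swap → [71, 13, 26, 4, 40, 90, 45, 99, 89]
sift down from index 1:
  13 vs smaller child 4 at index 3, swap → [71, 4, 26, 13, 40, 90, 45, 99, 89]
sift down from index 0:
  71 vs smaller child 4 at index 1, swap → [4, 71, 26, 13, 40, 90, 45, 99, 89]
  71 vs smaller child 13 at index 3, swap → [4, 13, 26, 71, 40, 90, 45, 99, 89]
resulting array: [4, 13, 26, 71, 40, 90, 45, 99, 89]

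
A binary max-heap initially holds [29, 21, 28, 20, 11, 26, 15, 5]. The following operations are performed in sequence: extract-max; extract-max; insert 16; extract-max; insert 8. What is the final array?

extract-max → returns 29:
  remove root 29; move last element 5 to root → [5, 21, 28, 20, 11, 26, 15]
  5 vs larger child 28 at index 2, swap → [28, 21, 5, 20, 11, 26, 15]
  5 vs larger child 26 at index 5, swap → [28, 21, 26, 20, 11, 5, 15]
extract-max → returns 28:
  remove root 28; move last element 15 to root → [15, 21, 26, 20, 11, 5]
  15 vs larger child 26 at index 2, swap → [26, 21, 15, 20, 11, 5]
insert 16:
  append 16 at index 6 → [26, 21, 15, 20, 11, 5, 16]
  16 > parent 15 at index 2, swap → [26, 21, 16, 20, 11, 5, 15]
extract-max → returns 26:
  remove root 26; move last element 15 to root → [15, 21, 16, 20, 11, 5]
  15 vs larger child 21 at index 1, swap → [21, 15, 16, 20, 11, 5]
  15 vs larger child 20 at index 3, swap → [21, 20, 16, 15, 11, 5]
insert 8:
  append 8 at index 6 → [21, 20, 16, 15, 11, 5, 8] (no swap needed)

[21, 20, 16, 15, 11, 5, 8]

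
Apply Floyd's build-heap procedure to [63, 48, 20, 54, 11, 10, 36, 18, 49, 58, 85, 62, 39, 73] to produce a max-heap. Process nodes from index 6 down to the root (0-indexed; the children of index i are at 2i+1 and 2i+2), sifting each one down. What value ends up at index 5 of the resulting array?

62

sift down from index 6:
  36 vs only child 73 at index 13, swap → [63, 48, 20, 54, 11, 10, 73, 18, 49, 58, 85, 62, 39, 36]
sift down from index 5:
  10 vs larger child 62 at index 11, swap → [63, 48, 20, 54, 11, 62, 73, 18, 49, 58, 85, 10, 39, 36]
sift down from index 4:
  11 vs larger child 85 at index 10, swap → [63, 48, 20, 54, 85, 62, 73, 18, 49, 58, 11, 10, 39, 36]
sift down from index 3: already satisfies heap property
sift down from index 2:
  20 vs larger child 73 at index 6, swap → [63, 48, 73, 54, 85, 62, 20, 18, 49, 58, 11, 10, 39, 36]
  20 vs only child 36 at index 13, swap → [63, 48, 73, 54, 85, 62, 36, 18, 49, 58, 11, 10, 39, 20]
sift down from index 1:
  48 vs larger child 85 at index 4, swap → [63, 85, 73, 54, 48, 62, 36, 18, 49, 58, 11, 10, 39, 20]
  48 vs larger child 58 at index 9, swap → [63, 85, 73, 54, 58, 62, 36, 18, 49, 48, 11, 10, 39, 20]
sift down from index 0:
  63 vs larger child 85 at index 1, swap → [85, 63, 73, 54, 58, 62, 36, 18, 49, 48, 11, 10, 39, 20]
resulting array: [85, 63, 73, 54, 58, 62, 36, 18, 49, 48, 11, 10, 39, 20]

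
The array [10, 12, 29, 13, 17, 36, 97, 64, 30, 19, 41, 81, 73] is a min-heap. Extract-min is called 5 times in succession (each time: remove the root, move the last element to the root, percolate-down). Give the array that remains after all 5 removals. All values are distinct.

extract-min #1 returns 10:
  remove root 10; move last element 73 to root → [73, 12, 29, 13, 17, 36, 97, 64, 30, 19, 41, 81]
  73 vs smaller child 12 at index 1, swap → [12, 73, 29, 13, 17, 36, 97, 64, 30, 19, 41, 81]
  73 vs smaller child 13 at index 3, swap → [12, 13, 29, 73, 17, 36, 97, 64, 30, 19, 41, 81]
  73 vs smaller child 30 at index 8, swap → [12, 13, 29, 30, 17, 36, 97, 64, 73, 19, 41, 81]
extract-min #2 returns 12:
  remove root 12; move last element 81 to root → [81, 13, 29, 30, 17, 36, 97, 64, 73, 19, 41]
  81 vs smaller child 13 at index 1, swap → [13, 81, 29, 30, 17, 36, 97, 64, 73, 19, 41]
  81 vs smaller child 17 at index 4, swap → [13, 17, 29, 30, 81, 36, 97, 64, 73, 19, 41]
  81 vs smaller child 19 at index 9, swap → [13, 17, 29, 30, 19, 36, 97, 64, 73, 81, 41]
extract-min #3 returns 13:
  remove root 13; move last element 41 to root → [41, 17, 29, 30, 19, 36, 97, 64, 73, 81]
  41 vs smaller child 17 at index 1, swap → [17, 41, 29, 30, 19, 36, 97, 64, 73, 81]
  41 vs smaller child 19 at index 4, swap → [17, 19, 29, 30, 41, 36, 97, 64, 73, 81]
extract-min #4 returns 17:
  remove root 17; move last element 81 to root → [81, 19, 29, 30, 41, 36, 97, 64, 73]
  81 vs smaller child 19 at index 1, swap → [19, 81, 29, 30, 41, 36, 97, 64, 73]
  81 vs smaller child 30 at index 3, swap → [19, 30, 29, 81, 41, 36, 97, 64, 73]
  81 vs smaller child 64 at index 7, swap → [19, 30, 29, 64, 41, 36, 97, 81, 73]
extract-min #5 returns 19:
  remove root 19; move last element 73 to root → [73, 30, 29, 64, 41, 36, 97, 81]
  73 vs smaller child 29 at index 2, swap → [29, 30, 73, 64, 41, 36, 97, 81]
  73 vs smaller child 36 at index 5, swap → [29, 30, 36, 64, 41, 73, 97, 81]

[29, 30, 36, 64, 41, 73, 97, 81]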